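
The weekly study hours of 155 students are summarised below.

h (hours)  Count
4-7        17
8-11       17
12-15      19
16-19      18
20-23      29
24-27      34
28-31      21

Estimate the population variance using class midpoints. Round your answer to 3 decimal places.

59.228

Midpoints: 5.5, 9.5, 13.5, 17.5, 21.5, 25.5, 29.5
n = 155, Σfm = 2936.5, mean = 18.9452
Σfm² = 64812.75
Σf(m − x̄)² = Σfm² − (Σfm)²/n = 64812.75 − 2936.5²/155 = 9180.2839
Population variance = 9180.2839 / 155 = 59.2276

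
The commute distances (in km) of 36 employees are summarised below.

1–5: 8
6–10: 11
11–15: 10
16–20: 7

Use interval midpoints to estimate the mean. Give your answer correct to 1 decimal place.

Midpoints: 3, 8, 13, 18
Σfm = 8×3 + 11×8 + 10×13 + 7×18 = 368
n = Σf = 36
Mean = 368 / 36 = 10.2222

10.2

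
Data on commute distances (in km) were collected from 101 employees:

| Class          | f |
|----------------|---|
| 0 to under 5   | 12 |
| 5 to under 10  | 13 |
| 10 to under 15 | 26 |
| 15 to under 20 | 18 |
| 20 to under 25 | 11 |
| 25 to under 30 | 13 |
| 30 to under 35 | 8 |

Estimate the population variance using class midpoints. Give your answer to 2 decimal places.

Midpoints: 2.5, 7.5, 12.5, 17.5, 22.5, 27.5, 32.5
n = 101, Σfm = 1632.5, mean = 16.1634
Σfm² = 34231.25
Σf(m − x̄)² = Σfm² − (Σfm)²/n = 34231.25 − 1632.5²/101 = 7844.5545
Population variance = 7844.5545 / 101 = 77.6689

77.67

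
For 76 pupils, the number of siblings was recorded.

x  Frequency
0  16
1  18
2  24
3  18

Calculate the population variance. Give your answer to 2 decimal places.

Values: 0, 1, 2, 3
n = 76, Σfx = 120, mean = 1.5789
Σfx² = 276
Σf(x − x̄)² = Σfx² − (Σfx)²/n = 276 − 120²/76 = 86.5263
Population variance = 86.5263 / 76 = 1.1385

1.14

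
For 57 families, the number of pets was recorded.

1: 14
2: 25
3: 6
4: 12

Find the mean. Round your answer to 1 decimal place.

Values: 1, 2, 3, 4
Σfx = 14×1 + 25×2 + 6×3 + 12×4 = 130
n = Σf = 57
Mean = 130 / 57 = 2.2807

2.3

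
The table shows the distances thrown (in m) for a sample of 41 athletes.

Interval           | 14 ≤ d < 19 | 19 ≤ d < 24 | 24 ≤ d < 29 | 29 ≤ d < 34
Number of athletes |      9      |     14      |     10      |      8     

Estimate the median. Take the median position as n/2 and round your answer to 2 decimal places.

23.11

Cumulative frequencies: 9, 23, 33, 41
n = 41; position = n/2 = 20.5.
This falls in the class 19 ≤ d < 24: L = 19, F = 9, f = 14, h = 5.
Median ≈ 19 + ((20.5 − 9) / 14) × 5 = 23.1071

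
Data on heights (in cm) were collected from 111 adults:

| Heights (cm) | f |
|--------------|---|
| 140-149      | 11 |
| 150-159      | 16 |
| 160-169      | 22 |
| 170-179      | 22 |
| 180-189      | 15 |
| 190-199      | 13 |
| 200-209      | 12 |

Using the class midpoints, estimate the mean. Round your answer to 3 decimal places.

173.599

Midpoints: 144.5, 154.5, 164.5, 174.5, 184.5, 194.5, 204.5
Σfm = 11×144.5 + 16×154.5 + 22×164.5 + 22×174.5 + 15×184.5 + 13×194.5 + 12×204.5 = 19269.5
n = Σf = 111
Mean = 19269.5 / 111 = 173.5991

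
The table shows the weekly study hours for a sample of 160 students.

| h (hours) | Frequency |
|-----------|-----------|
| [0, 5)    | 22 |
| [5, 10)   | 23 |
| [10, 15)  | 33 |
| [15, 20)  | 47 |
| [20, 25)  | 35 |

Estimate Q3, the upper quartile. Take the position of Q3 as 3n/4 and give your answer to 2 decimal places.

19.47

Cumulative frequencies: 22, 45, 78, 125, 160
n = 160; position = 3n/4 = 120.
This falls in the class [15, 20): L = 15, F = 78, f = 47, h = 5.
Upper quartile ≈ 15 + ((120 − 78) / 47) × 5 = 19.4681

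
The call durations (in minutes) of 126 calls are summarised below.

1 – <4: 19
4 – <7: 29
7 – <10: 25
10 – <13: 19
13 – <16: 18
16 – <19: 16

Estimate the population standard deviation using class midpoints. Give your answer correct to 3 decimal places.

Midpoints: 2.5, 5.5, 8.5, 11.5, 14.5, 17.5
n = 126, Σfm = 1179, mean = 9.3571
Σfm² = 13999.5
Σf(m − x̄)² = Σfm² − (Σfm)²/n = 13999.5 − 1179²/126 = 2967.4286
Population variance = 2967.4286 / 126 = 23.5510
Standard deviation = √23.5510 = 4.8529

4.853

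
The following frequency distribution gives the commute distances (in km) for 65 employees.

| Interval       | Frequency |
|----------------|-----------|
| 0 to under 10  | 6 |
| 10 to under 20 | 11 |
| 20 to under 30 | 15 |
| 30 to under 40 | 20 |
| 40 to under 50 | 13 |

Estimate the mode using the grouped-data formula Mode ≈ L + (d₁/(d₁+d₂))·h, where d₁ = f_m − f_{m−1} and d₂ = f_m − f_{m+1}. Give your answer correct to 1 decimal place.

34.2

Modal class: 30 to under 40 (highest frequency 20).
d₁ = 20 − 15 = 5, d₂ = 20 − 13 = 7
Mode ≈ 30 + (5/(5+7)) × 10 = 30 + 4.1667 = 34.1667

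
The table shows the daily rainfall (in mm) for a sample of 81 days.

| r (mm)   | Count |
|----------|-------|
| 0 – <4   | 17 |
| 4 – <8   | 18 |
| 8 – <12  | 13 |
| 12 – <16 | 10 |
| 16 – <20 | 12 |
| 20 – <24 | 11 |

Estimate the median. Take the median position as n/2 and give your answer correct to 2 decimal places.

Cumulative frequencies: 17, 35, 48, 58, 70, 81
n = 81; position = n/2 = 40.5.
This falls in the class 8 – <12: L = 8, F = 35, f = 13, h = 4.
Median ≈ 8 + ((40.5 − 35) / 13) × 4 = 9.6923

9.69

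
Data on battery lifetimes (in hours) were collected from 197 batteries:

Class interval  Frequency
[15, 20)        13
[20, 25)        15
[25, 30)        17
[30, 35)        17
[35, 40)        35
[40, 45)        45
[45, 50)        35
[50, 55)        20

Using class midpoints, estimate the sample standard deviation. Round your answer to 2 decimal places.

10.03

Midpoints: 17.5, 22.5, 27.5, 32.5, 37.5, 42.5, 47.5, 52.5
n = 197, Σfm = 7522.5, mean = 38.1853
Σfm² = 306981.25
Σf(m − x̄)² = Σfm² − (Σfm)²/n = 306981.25 − 7522.5²/197 = 19732.4873
Sample variance = 19732.4873 / 196 = 100.6760
Standard deviation = √100.6760 = 10.0337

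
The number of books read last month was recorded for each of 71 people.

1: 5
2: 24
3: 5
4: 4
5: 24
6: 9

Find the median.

4

Cumulative frequencies: 5, 29, 34, 38, 62, 71
n = 71, so the median is the value in position (n+1)/2 = 36.
Position 36 falls at value 4.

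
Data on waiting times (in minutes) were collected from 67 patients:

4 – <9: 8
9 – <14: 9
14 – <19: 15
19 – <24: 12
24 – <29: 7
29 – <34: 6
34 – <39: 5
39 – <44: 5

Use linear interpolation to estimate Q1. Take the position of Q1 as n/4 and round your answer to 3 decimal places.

Cumulative frequencies: 8, 17, 32, 44, 51, 57, 62, 67
n = 67; position = n/4 = 16.75.
This falls in the class 9 – <14: L = 9, F = 8, f = 9, h = 5.
Lower quartile ≈ 9 + ((16.75 − 8) / 9) × 5 = 13.8611

13.861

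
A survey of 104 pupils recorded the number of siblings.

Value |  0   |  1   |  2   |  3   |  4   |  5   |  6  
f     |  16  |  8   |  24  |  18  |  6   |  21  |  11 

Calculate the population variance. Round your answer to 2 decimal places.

3.74

Values: 0, 1, 2, 3, 4, 5, 6
n = 104, Σfx = 305, mean = 2.9327
Σfx² = 1283
Σf(x − x̄)² = Σfx² − (Σfx)²/n = 1283 − 305²/104 = 388.5288
Population variance = 388.5288 / 104 = 3.7359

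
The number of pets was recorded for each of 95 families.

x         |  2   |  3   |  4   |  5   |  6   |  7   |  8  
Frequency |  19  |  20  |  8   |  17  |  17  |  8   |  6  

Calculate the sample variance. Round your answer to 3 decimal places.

3.525

Values: 2, 3, 4, 5, 6, 7, 8
n = 95, Σfx = 421, mean = 4.4316
Σfx² = 2197
Σf(x − x̄)² = Σfx² − (Σfx)²/n = 2197 − 421²/95 = 331.3053
Sample variance = 331.3053 / 94 = 3.5245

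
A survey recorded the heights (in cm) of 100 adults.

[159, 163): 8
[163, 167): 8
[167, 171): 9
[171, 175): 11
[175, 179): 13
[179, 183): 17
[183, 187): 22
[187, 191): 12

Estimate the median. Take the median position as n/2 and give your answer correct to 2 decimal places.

179.24

Cumulative frequencies: 8, 16, 25, 36, 49, 66, 88, 100
n = 100; position = n/2 = 50.
This falls in the class [179, 183): L = 179, F = 49, f = 17, h = 4.
Median ≈ 179 + ((50 − 49) / 17) × 4 = 179.2353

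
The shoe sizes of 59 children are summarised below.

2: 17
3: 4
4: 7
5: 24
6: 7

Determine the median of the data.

5

Cumulative frequencies: 17, 21, 28, 52, 59
n = 59, so the median is the value in position (n+1)/2 = 30.
Position 30 falls at value 5.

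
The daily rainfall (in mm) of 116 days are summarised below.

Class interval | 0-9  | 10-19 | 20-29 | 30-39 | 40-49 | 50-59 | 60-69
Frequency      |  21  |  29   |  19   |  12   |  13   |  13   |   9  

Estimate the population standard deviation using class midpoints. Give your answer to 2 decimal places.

19.09

Midpoints: 4.5, 14.5, 24.5, 34.5, 44.5, 54.5, 64.5
n = 116, Σfm = 3262, mean = 28.1207
Σfm² = 134009
Σf(m − x̄)² = Σfm² − (Σfm)²/n = 134009 − 3262²/116 = 42279.3103
Population variance = 42279.3103 / 116 = 364.4768
Standard deviation = √364.4768 = 19.0913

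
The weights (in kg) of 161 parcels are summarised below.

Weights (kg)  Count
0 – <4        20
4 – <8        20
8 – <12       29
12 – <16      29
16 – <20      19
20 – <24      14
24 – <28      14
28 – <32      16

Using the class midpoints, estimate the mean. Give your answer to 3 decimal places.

14.596

Midpoints: 2, 6, 10, 14, 18, 22, 26, 30
Σfm = 20×2 + 20×6 + 29×10 + 29×14 + 19×18 + 14×22 + 14×26 + 16×30 = 2350
n = Σf = 161
Mean = 2350 / 161 = 14.5963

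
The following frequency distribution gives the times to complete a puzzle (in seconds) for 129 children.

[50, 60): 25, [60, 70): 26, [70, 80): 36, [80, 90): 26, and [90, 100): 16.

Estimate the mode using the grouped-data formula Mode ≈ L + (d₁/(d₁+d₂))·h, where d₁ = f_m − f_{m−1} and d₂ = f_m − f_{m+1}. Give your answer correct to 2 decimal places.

Modal class: [70, 80) (highest frequency 36).
d₁ = 36 − 26 = 10, d₂ = 36 − 26 = 10
Mode ≈ 70 + (10/(10+10)) × 10 = 70 + 5.0000 = 75.0000

75.00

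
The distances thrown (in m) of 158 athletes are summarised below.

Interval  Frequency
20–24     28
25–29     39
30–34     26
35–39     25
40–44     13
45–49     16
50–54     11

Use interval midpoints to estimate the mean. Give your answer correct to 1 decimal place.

33.5

Midpoints: 22, 27, 32, 37, 42, 47, 52
Σfm = 28×22 + 39×27 + 26×32 + 25×37 + 13×42 + 16×47 + 11×52 = 5296
n = Σf = 158
Mean = 5296 / 158 = 33.5190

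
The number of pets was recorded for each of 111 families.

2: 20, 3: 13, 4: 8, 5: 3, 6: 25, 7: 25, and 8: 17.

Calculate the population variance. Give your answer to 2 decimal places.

Values: 2, 3, 4, 5, 6, 7, 8
n = 111, Σfx = 587, mean = 5.2883
Σfx² = 3613
Σf(x − x̄)² = Σfx² − (Σfx)²/n = 3613 − 587²/111 = 508.7748
Population variance = 508.7748 / 111 = 4.5836

4.58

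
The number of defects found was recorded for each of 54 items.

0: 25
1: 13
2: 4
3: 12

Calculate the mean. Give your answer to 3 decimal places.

Values: 0, 1, 2, 3
Σfx = 25×0 + 13×1 + 4×2 + 12×3 = 57
n = Σf = 54
Mean = 57 / 54 = 1.0556

1.056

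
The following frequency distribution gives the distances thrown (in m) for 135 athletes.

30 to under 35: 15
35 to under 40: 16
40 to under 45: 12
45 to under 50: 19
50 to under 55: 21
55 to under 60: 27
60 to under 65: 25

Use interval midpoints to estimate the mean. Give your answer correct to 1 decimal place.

49.8

Midpoints: 32.5, 37.5, 42.5, 47.5, 52.5, 57.5, 62.5
Σfm = 15×32.5 + 16×37.5 + 12×42.5 + 19×47.5 + 21×52.5 + 27×57.5 + 25×62.5 = 6717.5
n = Σf = 135
Mean = 6717.5 / 135 = 49.7593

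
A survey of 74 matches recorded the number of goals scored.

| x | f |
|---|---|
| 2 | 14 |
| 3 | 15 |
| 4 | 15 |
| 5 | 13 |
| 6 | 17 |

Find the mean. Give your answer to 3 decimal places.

4.054

Values: 2, 3, 4, 5, 6
Σfx = 14×2 + 15×3 + 15×4 + 13×5 + 17×6 = 300
n = Σf = 74
Mean = 300 / 74 = 4.0541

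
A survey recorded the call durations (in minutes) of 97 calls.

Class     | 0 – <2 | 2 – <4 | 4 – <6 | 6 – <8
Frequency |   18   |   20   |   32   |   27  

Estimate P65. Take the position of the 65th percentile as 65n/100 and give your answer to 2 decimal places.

Cumulative frequencies: 18, 38, 70, 97
n = 97; position = 65n/100 = 63.05.
This falls in the class 4 – <6: L = 4, F = 38, f = 32, h = 2.
65th percentile ≈ 4 + ((63.05 − 38) / 32) × 2 = 5.5656

5.57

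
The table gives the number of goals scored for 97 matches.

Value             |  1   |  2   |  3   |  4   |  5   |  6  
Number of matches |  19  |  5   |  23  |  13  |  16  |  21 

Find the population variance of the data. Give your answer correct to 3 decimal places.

Values: 1, 2, 3, 4, 5, 6
n = 97, Σfx = 356, mean = 3.6701
Σfx² = 1610
Σf(x − x̄)² = Σfx² − (Σfx)²/n = 1610 − 356²/97 = 303.4433
Population variance = 303.4433 / 97 = 3.1283

3.128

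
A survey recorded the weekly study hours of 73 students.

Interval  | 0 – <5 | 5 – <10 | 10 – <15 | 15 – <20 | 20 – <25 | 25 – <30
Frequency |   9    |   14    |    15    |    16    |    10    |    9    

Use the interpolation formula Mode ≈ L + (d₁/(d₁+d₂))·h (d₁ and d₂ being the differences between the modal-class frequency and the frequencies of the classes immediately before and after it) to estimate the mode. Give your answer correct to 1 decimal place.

Modal class: 15 – <20 (highest frequency 16).
d₁ = 16 − 15 = 1, d₂ = 16 − 10 = 6
Mode ≈ 15 + (1/(1+6)) × 5 = 15 + 0.7143 = 15.7143

15.7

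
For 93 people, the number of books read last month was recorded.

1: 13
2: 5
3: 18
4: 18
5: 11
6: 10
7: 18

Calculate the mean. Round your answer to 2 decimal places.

Values: 1, 2, 3, 4, 5, 6, 7
Σfx = 13×1 + 5×2 + 18×3 + 18×4 + 11×5 + 10×6 + 18×7 = 390
n = Σf = 93
Mean = 390 / 93 = 4.1935

4.19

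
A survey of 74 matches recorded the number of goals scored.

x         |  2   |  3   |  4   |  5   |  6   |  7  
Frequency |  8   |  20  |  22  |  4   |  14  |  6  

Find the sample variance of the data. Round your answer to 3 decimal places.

Values: 2, 3, 4, 5, 6, 7
n = 74, Σfx = 310, mean = 4.1892
Σfx² = 1462
Σf(x − x̄)² = Σfx² − (Σfx)²/n = 1462 − 310²/74 = 163.3514
Sample variance = 163.3514 / 73 = 2.2377

2.238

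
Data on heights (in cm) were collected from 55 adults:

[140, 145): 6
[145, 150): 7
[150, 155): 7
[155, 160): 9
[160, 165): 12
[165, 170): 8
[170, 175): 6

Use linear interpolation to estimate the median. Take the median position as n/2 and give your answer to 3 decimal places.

Cumulative frequencies: 6, 13, 20, 29, 41, 49, 55
n = 55; position = n/2 = 27.5.
This falls in the class [155, 160): L = 155, F = 20, f = 9, h = 5.
Median ≈ 155 + ((27.5 − 20) / 9) × 5 = 159.1667

159.167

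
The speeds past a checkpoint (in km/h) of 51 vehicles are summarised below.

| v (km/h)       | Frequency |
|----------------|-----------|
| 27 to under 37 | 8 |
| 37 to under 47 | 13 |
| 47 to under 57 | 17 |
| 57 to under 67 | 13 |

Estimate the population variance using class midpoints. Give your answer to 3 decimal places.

Midpoints: 32, 42, 52, 62
n = 51, Σfm = 2492, mean = 48.8627
Σfm² = 127064
Σf(m − x̄)² = Σfm² − (Σfm)²/n = 127064 − 2492²/51 = 5298.0392
Population variance = 5298.0392 / 51 = 103.8831

103.883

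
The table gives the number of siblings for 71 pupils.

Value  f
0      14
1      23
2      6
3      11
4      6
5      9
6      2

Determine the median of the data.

1

Cumulative frequencies: 14, 37, 43, 54, 60, 69, 71
n = 71, so the median is the value in position (n+1)/2 = 36.
Position 36 falls at value 1.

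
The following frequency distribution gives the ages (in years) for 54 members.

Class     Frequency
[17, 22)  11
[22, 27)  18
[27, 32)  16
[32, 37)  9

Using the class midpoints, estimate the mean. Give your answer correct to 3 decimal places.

Midpoints: 19.5, 24.5, 29.5, 34.5
Σfm = 11×19.5 + 18×24.5 + 16×29.5 + 9×34.5 = 1438
n = Σf = 54
Mean = 1438 / 54 = 26.6296

26.630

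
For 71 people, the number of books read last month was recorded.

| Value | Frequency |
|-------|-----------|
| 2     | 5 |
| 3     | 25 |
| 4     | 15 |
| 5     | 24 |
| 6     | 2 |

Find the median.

Cumulative frequencies: 5, 30, 45, 69, 71
n = 71, so the median is the value in position (n+1)/2 = 36.
Position 36 falls at value 4.

4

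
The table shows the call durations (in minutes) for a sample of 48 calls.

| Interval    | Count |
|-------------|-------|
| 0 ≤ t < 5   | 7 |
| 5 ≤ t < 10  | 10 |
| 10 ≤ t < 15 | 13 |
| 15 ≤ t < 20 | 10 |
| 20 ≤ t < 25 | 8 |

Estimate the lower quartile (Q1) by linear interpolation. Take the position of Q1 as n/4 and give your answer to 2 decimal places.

7.50

Cumulative frequencies: 7, 17, 30, 40, 48
n = 48; position = n/4 = 12.
This falls in the class 5 ≤ t < 10: L = 5, F = 7, f = 10, h = 5.
Lower quartile ≈ 5 + ((12 − 7) / 10) × 5 = 7.5000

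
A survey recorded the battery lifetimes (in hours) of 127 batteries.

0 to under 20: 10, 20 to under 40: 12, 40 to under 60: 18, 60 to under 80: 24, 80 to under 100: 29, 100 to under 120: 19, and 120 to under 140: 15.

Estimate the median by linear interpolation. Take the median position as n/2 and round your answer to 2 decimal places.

79.58

Cumulative frequencies: 10, 22, 40, 64, 93, 112, 127
n = 127; position = n/2 = 63.5.
This falls in the class 60 to under 80: L = 60, F = 40, f = 24, h = 20.
Median ≈ 60 + ((63.5 − 40) / 24) × 20 = 79.5833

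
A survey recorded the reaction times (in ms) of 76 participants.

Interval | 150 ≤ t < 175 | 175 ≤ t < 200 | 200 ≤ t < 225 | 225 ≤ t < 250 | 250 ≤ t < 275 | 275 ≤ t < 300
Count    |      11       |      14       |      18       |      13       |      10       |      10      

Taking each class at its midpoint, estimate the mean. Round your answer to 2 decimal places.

Midpoints: 162.5, 187.5, 212.5, 237.5, 262.5, 287.5
Σfm = 11×162.5 + 14×187.5 + 18×212.5 + 13×237.5 + 10×262.5 + 10×287.5 = 16825
n = Σf = 76
Mean = 16825 / 76 = 221.3816

221.38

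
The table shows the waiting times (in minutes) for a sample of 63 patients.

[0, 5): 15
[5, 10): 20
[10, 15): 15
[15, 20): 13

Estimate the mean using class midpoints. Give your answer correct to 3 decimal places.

Midpoints: 2.5, 7.5, 12.5, 17.5
Σfm = 15×2.5 + 20×7.5 + 15×12.5 + 13×17.5 = 602.5
n = Σf = 63
Mean = 602.5 / 63 = 9.5635

9.563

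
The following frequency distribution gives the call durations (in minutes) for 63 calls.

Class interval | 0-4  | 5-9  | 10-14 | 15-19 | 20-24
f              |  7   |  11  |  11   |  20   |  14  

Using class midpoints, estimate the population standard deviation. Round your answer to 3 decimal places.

Midpoints: 2, 7, 12, 17, 22
n = 63, Σfm = 871, mean = 13.8254
Σfm² = 14707
Σf(m − x̄)² = Σfm² − (Σfm)²/n = 14707 − 871²/63 = 2665.0794
Population variance = 2665.0794 / 63 = 42.3028
Standard deviation = √42.3028 = 6.5041

6.504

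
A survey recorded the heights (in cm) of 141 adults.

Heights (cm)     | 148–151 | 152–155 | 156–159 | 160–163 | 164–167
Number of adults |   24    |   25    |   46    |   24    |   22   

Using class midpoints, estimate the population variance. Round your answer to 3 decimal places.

26.420

Midpoints: 149.5, 153.5, 157.5, 161.5, 165.5
n = 141, Σfm = 22187.5, mean = 157.3582
Σfm² = 3495109.25
Σf(m − x̄)² = Σfm² − (Σfm)²/n = 3495109.25 − 22187.5²/141 = 3725.1631
Population variance = 3725.1631 / 141 = 26.4196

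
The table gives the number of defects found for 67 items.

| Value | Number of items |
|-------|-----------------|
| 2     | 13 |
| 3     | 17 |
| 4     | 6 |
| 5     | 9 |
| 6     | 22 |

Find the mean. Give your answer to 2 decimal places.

Values: 2, 3, 4, 5, 6
Σfx = 13×2 + 17×3 + 6×4 + 9×5 + 22×6 = 278
n = Σf = 67
Mean = 278 / 67 = 4.1493

4.15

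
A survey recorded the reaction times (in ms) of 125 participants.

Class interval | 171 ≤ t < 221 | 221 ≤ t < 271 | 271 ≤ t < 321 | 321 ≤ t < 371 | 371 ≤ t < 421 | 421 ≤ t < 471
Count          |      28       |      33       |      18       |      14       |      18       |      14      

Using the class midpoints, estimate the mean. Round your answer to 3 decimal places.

297.200

Midpoints: 196, 246, 296, 346, 396, 446
Σfm = 28×196 + 33×246 + 18×296 + 14×346 + 18×396 + 14×446 = 37150
n = Σf = 125
Mean = 37150 / 125 = 297.2000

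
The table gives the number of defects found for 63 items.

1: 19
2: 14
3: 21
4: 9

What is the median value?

Cumulative frequencies: 19, 33, 54, 63
n = 63, so the median is the value in position (n+1)/2 = 32.
Position 32 falls at value 2.

2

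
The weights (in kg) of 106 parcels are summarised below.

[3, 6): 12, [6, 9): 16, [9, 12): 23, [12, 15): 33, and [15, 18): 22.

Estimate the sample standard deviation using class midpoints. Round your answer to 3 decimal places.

3.841

Midpoints: 4.5, 7.5, 10.5, 13.5, 16.5
n = 106, Σfm = 1224, mean = 11.5472
Σfm² = 15682.5
Σf(m − x̄)² = Σfm² − (Σfm)²/n = 15682.5 − 1224²/106 = 1548.7642
Sample variance = 1548.7642 / 105 = 14.7501
Standard deviation = √14.7501 = 3.8406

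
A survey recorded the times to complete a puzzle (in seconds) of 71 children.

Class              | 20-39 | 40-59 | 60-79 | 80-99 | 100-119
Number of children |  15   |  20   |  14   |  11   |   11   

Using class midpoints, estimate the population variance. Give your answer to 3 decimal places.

737.631

Midpoints: 29.5, 49.5, 69.5, 89.5, 109.5
n = 71, Σfm = 4594.5, mean = 64.7113
Σfm² = 349687.75
Σf(m − x̄)² = Σfm² − (Σfm)²/n = 349687.75 − 4594.5²/71 = 52371.8310
Population variance = 52371.8310 / 71 = 737.6314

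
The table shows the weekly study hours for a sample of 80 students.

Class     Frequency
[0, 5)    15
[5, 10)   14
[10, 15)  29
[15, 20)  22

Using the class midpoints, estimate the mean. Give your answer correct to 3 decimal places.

Midpoints: 2.5, 7.5, 12.5, 17.5
Σfm = 15×2.5 + 14×7.5 + 29×12.5 + 22×17.5 = 890
n = Σf = 80
Mean = 890 / 80 = 11.1250

11.125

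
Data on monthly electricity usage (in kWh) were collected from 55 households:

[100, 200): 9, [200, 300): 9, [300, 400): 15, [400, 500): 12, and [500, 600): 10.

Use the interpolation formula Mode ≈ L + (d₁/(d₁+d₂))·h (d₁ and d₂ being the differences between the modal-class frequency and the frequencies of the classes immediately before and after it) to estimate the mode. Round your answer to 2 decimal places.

Modal class: [300, 400) (highest frequency 15).
d₁ = 15 − 9 = 6, d₂ = 15 − 12 = 3
Mode ≈ 300 + (6/(6+3)) × 100 = 300 + 66.6667 = 366.6667

366.67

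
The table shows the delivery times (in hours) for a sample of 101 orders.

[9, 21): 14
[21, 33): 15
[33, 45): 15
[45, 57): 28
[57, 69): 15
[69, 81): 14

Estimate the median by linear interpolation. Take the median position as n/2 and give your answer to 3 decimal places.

47.786

Cumulative frequencies: 14, 29, 44, 72, 87, 101
n = 101; position = n/2 = 50.5.
This falls in the class [45, 57): L = 45, F = 44, f = 28, h = 12.
Median ≈ 45 + ((50.5 − 44) / 28) × 12 = 47.7857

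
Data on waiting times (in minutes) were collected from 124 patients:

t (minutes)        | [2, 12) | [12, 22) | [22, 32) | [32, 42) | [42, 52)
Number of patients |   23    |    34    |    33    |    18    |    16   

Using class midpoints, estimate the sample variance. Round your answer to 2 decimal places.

163.20

Midpoints: 7, 17, 27, 37, 47
n = 124, Σfm = 3048, mean = 24.5806
Σfm² = 94996
Σf(m − x̄)² = Σfm² − (Σfm)²/n = 94996 − 3048²/124 = 20074.1935
Sample variance = 20074.1935 / 123 = 163.2048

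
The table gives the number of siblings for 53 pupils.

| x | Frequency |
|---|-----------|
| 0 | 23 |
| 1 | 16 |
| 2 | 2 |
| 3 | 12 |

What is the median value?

Cumulative frequencies: 23, 39, 41, 53
n = 53, so the median is the value in position (n+1)/2 = 27.
Position 27 falls at value 1.

1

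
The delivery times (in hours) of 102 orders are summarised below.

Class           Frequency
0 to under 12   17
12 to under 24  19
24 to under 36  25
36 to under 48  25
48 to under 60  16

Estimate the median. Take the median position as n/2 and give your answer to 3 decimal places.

31.200

Cumulative frequencies: 17, 36, 61, 86, 102
n = 102; position = n/2 = 51.
This falls in the class 24 to under 36: L = 24, F = 36, f = 25, h = 12.
Median ≈ 24 + ((51 − 36) / 25) × 12 = 31.2000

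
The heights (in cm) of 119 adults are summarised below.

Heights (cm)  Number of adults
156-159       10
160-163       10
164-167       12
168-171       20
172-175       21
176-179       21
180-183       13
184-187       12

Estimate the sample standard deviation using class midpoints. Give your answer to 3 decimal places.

8.159

Midpoints: 157.5, 161.5, 165.5, 169.5, 173.5, 177.5, 181.5, 185.5
n = 119, Σfm = 20522.5, mean = 172.4580
Σfm² = 3547123.75
Σf(m − x̄)² = Σfm² − (Σfm)²/n = 3547123.75 − 20522.5²/119 = 7854.7899
Sample variance = 7854.7899 / 118 = 66.5660
Standard deviation = √66.5660 = 8.1588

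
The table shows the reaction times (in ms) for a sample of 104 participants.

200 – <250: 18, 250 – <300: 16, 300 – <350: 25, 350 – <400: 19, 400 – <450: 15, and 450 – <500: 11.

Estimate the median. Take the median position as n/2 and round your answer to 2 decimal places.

Cumulative frequencies: 18, 34, 59, 78, 93, 104
n = 104; position = n/2 = 52.
This falls in the class 300 – <350: L = 300, F = 34, f = 25, h = 50.
Median ≈ 300 + ((52 − 34) / 25) × 50 = 336.0000

336.00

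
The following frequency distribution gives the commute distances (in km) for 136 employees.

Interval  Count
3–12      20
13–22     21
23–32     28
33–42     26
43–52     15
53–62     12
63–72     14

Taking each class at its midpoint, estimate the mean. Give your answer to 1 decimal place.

Midpoints: 7.5, 17.5, 27.5, 37.5, 47.5, 57.5, 67.5
Σfm = 20×7.5 + 21×17.5 + 28×27.5 + 26×37.5 + 15×47.5 + 12×57.5 + 14×67.5 = 4610
n = Σf = 136
Mean = 4610 / 136 = 33.8971

33.9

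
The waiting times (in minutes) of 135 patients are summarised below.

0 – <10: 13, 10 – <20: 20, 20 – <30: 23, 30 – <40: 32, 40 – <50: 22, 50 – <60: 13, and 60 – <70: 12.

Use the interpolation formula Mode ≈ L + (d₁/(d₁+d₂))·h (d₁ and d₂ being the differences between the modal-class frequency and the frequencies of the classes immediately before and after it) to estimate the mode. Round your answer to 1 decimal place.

Modal class: 30 – <40 (highest frequency 32).
d₁ = 32 − 23 = 9, d₂ = 32 − 22 = 10
Mode ≈ 30 + (9/(9+10)) × 10 = 30 + 4.7368 = 34.7368

34.7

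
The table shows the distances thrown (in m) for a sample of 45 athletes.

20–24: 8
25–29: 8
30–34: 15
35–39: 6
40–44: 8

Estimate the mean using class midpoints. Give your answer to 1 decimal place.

Midpoints: 22, 27, 32, 37, 42
Σfm = 8×22 + 8×27 + 15×32 + 6×37 + 8×42 = 1430
n = Σf = 45
Mean = 1430 / 45 = 31.7778

31.8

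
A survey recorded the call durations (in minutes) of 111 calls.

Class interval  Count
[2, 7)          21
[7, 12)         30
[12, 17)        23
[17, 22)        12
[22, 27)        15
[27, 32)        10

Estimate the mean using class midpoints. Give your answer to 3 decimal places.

Midpoints: 4.5, 9.5, 14.5, 19.5, 24.5, 29.5
Σfm = 21×4.5 + 30×9.5 + 23×14.5 + 12×19.5 + 15×24.5 + 10×29.5 = 1609.5
n = Σf = 111
Mean = 1609.5 / 111 = 14.5000

14.500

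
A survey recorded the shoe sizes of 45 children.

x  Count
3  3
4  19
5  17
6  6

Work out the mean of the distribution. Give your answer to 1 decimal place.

4.6

Values: 3, 4, 5, 6
Σfx = 3×3 + 19×4 + 17×5 + 6×6 = 206
n = Σf = 45
Mean = 206 / 45 = 4.5778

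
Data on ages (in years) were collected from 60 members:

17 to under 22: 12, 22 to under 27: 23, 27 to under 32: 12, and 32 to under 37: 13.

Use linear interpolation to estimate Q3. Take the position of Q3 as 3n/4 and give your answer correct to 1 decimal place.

31.2

Cumulative frequencies: 12, 35, 47, 60
n = 60; position = 3n/4 = 45.
This falls in the class 27 to under 32: L = 27, F = 35, f = 12, h = 5.
Upper quartile ≈ 27 + ((45 − 35) / 12) × 5 = 31.1667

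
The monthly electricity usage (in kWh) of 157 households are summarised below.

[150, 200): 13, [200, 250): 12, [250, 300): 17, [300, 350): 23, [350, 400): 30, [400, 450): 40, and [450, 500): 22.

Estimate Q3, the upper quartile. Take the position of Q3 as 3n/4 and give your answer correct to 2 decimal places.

Cumulative frequencies: 13, 25, 42, 65, 95, 135, 157
n = 157; position = 3n/4 = 117.75.
This falls in the class [400, 450): L = 400, F = 95, f = 40, h = 50.
Upper quartile ≈ 400 + ((117.75 − 95) / 40) × 50 = 428.4375

428.44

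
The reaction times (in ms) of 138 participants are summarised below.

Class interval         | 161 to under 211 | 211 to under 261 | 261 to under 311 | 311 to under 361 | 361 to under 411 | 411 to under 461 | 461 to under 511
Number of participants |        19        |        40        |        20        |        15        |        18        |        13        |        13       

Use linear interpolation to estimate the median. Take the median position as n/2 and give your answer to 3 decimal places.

286.000

Cumulative frequencies: 19, 59, 79, 94, 112, 125, 138
n = 138; position = n/2 = 69.
This falls in the class 261 to under 311: L = 261, F = 59, f = 20, h = 50.
Median ≈ 261 + ((69 − 59) / 20) × 50 = 286.0000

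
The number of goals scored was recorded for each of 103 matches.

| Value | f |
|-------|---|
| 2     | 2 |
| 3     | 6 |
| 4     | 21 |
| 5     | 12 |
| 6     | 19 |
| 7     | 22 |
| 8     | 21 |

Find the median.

6

Cumulative frequencies: 2, 8, 29, 41, 60, 82, 103
n = 103, so the median is the value in position (n+1)/2 = 52.
Position 52 falls at value 6.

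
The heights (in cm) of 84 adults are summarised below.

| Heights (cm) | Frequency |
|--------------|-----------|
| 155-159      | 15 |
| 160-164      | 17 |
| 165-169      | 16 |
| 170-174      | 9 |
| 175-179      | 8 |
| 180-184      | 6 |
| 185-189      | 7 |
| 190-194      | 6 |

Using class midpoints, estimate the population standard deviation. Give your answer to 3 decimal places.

Midpoints: 157, 162, 167, 172, 177, 182, 187, 192
n = 84, Σfm = 14298, mean = 170.2143
Σfm² = 2443706
Σf(m − x̄)² = Σfm² − (Σfm)²/n = 2443706 − 14298²/84 = 9982.1429
Population variance = 9982.1429 / 84 = 118.8350
Standard deviation = √118.8350 = 10.9011

10.901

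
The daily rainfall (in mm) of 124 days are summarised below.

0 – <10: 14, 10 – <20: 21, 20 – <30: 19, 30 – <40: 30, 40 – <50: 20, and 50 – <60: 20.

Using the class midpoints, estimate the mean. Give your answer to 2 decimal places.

Midpoints: 5, 15, 25, 35, 45, 55
Σfm = 14×5 + 21×15 + 19×25 + 30×35 + 20×45 + 20×55 = 3910
n = Σf = 124
Mean = 3910 / 124 = 31.5323

31.53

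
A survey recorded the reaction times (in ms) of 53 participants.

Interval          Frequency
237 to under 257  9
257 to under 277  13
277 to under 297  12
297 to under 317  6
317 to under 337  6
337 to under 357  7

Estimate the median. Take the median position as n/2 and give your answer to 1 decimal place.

Cumulative frequencies: 9, 22, 34, 40, 46, 53
n = 53; position = n/2 = 26.5.
This falls in the class 277 to under 297: L = 277, F = 22, f = 12, h = 20.
Median ≈ 277 + ((26.5 − 22) / 12) × 20 = 284.5000

284.5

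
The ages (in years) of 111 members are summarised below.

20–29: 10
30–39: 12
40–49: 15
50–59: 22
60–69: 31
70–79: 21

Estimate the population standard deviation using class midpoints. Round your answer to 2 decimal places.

Midpoints: 24.5, 34.5, 44.5, 54.5, 64.5, 74.5
n = 111, Σfm = 6089.5, mean = 54.8604
Σfm² = 360857.75
Σf(m − x̄)² = Σfm² − (Σfm)²/n = 360857.75 − 6089.5²/111 = 26785.5856
Population variance = 26785.5856 / 111 = 241.3116
Standard deviation = √241.3116 = 15.5342

15.53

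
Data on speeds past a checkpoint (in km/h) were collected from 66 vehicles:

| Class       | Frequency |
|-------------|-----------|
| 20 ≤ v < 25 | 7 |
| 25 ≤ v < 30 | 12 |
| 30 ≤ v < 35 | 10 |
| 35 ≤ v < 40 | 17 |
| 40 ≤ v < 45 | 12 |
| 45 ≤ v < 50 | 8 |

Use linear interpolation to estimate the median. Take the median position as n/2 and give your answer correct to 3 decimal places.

36.176

Cumulative frequencies: 7, 19, 29, 46, 58, 66
n = 66; position = n/2 = 33.
This falls in the class 35 ≤ v < 40: L = 35, F = 29, f = 17, h = 5.
Median ≈ 35 + ((33 − 29) / 17) × 5 = 36.1765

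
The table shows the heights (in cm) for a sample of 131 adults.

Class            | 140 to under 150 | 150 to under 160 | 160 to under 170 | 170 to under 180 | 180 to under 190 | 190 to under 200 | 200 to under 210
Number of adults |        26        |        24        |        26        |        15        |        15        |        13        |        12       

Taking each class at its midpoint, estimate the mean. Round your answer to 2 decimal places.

Midpoints: 145, 155, 165, 175, 185, 195, 205
Σfm = 26×145 + 24×155 + 26×165 + 15×175 + 15×185 + 13×195 + 12×205 = 22175
n = Σf = 131
Mean = 22175 / 131 = 169.2748

169.27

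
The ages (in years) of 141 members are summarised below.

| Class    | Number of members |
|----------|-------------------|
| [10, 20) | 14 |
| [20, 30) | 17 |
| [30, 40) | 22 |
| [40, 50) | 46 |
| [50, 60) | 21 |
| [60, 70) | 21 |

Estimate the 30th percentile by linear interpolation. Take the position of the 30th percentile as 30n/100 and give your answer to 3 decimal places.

Cumulative frequencies: 14, 31, 53, 99, 120, 141
n = 141; position = 30n/100 = 42.3.
This falls in the class [30, 40): L = 30, F = 31, f = 22, h = 10.
30th percentile ≈ 30 + ((42.3 − 31) / 22) × 10 = 35.1364

35.136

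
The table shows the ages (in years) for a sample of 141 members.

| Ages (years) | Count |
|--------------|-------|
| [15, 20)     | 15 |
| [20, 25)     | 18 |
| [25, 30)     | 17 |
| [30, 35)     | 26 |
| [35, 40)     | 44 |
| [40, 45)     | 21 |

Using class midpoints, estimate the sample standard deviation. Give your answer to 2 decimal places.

7.92

Midpoints: 17.5, 22.5, 27.5, 32.5, 37.5, 42.5
n = 141, Σfm = 4522.5, mean = 32.0745
Σfm² = 153831.25
Σf(m − x̄)² = Σfm² − (Σfm)²/n = 153831.25 − 4522.5²/141 = 8774.4681
Sample variance = 8774.4681 / 140 = 62.6748
Standard deviation = √62.6748 = 7.9167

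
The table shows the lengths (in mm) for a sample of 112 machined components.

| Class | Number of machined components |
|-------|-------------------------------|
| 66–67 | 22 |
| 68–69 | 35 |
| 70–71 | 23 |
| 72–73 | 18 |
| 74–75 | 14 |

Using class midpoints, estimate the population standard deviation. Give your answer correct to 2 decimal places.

Midpoints: 66.5, 68.5, 70.5, 72.5, 74.5
n = 112, Σfm = 7830, mean = 69.9107
Σfm² = 548150
Σf(m − x̄)² = Σfm² − (Σfm)²/n = 548150 − 7830²/112 = 749.1071
Population variance = 749.1071 / 112 = 6.6885
Standard deviation = √6.6885 = 2.5862

2.59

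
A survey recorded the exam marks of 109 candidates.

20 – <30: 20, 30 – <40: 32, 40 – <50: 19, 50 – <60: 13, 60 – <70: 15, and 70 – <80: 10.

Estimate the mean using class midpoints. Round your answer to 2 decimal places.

Midpoints: 25, 35, 45, 55, 65, 75
Σfm = 20×25 + 32×35 + 19×45 + 13×55 + 15×65 + 10×75 = 4915
n = Σf = 109
Mean = 4915 / 109 = 45.0917

45.09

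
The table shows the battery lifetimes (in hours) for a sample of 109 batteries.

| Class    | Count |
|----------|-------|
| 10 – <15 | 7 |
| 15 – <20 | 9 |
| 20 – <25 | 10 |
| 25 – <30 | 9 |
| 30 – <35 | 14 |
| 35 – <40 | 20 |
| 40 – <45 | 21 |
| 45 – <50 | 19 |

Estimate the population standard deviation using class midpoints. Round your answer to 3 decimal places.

10.770

Midpoints: 12.5, 17.5, 22.5, 27.5, 32.5, 37.5, 42.5, 47.5
n = 109, Σfm = 3717.5, mean = 34.1055
Σfm² = 139431.25
Σf(m − x̄)² = Σfm² − (Σfm)²/n = 139431.25 − 3717.5²/109 = 12644.0367
Population variance = 12644.0367 / 109 = 116.0003
Standard deviation = √116.0003 = 10.7703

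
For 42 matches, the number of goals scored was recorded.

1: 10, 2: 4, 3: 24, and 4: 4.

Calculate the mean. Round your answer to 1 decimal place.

Values: 1, 2, 3, 4
Σfx = 10×1 + 4×2 + 24×3 + 4×4 = 106
n = Σf = 42
Mean = 106 / 42 = 2.5238

2.5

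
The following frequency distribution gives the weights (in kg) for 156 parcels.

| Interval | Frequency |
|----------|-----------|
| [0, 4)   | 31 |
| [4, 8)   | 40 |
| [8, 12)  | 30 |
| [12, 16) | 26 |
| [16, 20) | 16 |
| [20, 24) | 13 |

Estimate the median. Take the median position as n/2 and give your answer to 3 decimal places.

8.933

Cumulative frequencies: 31, 71, 101, 127, 143, 156
n = 156; position = n/2 = 78.
This falls in the class [8, 12): L = 8, F = 71, f = 30, h = 4.
Median ≈ 8 + ((78 − 71) / 30) × 4 = 8.9333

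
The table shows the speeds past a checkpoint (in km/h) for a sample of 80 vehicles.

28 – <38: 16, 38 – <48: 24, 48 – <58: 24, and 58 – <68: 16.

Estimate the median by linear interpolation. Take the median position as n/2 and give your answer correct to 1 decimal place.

48.0

Cumulative frequencies: 16, 40, 64, 80
n = 80; position = n/2 = 40.
This falls in the class 38 – <48: L = 38, F = 16, f = 24, h = 10.
Median ≈ 38 + ((40 − 16) / 24) × 10 = 48.0000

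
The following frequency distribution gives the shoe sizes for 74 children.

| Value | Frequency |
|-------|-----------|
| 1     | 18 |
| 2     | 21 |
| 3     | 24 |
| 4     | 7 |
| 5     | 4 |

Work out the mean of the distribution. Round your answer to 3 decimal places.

Values: 1, 2, 3, 4, 5
Σfx = 18×1 + 21×2 + 24×3 + 7×4 + 4×5 = 180
n = Σf = 74
Mean = 180 / 74 = 2.4324

2.432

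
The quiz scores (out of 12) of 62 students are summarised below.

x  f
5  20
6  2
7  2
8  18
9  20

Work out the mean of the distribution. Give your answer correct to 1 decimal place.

7.3

Values: 5, 6, 7, 8, 9
Σfx = 20×5 + 2×6 + 2×7 + 18×8 + 20×9 = 450
n = Σf = 62
Mean = 450 / 62 = 7.2581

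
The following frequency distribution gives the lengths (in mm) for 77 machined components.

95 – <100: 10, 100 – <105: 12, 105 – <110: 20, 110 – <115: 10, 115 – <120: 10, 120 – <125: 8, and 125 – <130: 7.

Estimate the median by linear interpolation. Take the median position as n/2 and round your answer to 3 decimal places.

109.125

Cumulative frequencies: 10, 22, 42, 52, 62, 70, 77
n = 77; position = n/2 = 38.5.
This falls in the class 105 – <110: L = 105, F = 22, f = 20, h = 5.
Median ≈ 105 + ((38.5 − 22) / 20) × 5 = 109.1250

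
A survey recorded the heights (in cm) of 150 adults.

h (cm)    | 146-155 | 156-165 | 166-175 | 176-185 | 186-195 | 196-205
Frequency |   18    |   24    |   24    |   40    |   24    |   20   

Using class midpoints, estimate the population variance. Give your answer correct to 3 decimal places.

Midpoints: 150.5, 160.5, 170.5, 180.5, 190.5, 200.5
n = 150, Σfm = 26455, mean = 176.3667
Σfm² = 4701817.5
Σf(m − x̄)² = Σfm² − (Σfm)²/n = 4701817.5 − 26455²/150 = 36037.3333
Population variance = 36037.3333 / 150 = 240.2489

240.249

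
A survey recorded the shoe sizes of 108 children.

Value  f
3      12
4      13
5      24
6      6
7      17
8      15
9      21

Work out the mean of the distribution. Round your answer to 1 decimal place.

6.2

Values: 3, 4, 5, 6, 7, 8, 9
Σfx = 12×3 + 13×4 + 24×5 + 6×6 + 17×7 + 15×8 + 21×9 = 672
n = Σf = 108
Mean = 672 / 108 = 6.2222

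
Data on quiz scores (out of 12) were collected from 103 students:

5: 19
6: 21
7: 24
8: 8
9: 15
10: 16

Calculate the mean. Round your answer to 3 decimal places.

Values: 5, 6, 7, 8, 9, 10
Σfx = 19×5 + 21×6 + 24×7 + 8×8 + 15×9 + 16×10 = 748
n = Σf = 103
Mean = 748 / 103 = 7.2621

7.262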